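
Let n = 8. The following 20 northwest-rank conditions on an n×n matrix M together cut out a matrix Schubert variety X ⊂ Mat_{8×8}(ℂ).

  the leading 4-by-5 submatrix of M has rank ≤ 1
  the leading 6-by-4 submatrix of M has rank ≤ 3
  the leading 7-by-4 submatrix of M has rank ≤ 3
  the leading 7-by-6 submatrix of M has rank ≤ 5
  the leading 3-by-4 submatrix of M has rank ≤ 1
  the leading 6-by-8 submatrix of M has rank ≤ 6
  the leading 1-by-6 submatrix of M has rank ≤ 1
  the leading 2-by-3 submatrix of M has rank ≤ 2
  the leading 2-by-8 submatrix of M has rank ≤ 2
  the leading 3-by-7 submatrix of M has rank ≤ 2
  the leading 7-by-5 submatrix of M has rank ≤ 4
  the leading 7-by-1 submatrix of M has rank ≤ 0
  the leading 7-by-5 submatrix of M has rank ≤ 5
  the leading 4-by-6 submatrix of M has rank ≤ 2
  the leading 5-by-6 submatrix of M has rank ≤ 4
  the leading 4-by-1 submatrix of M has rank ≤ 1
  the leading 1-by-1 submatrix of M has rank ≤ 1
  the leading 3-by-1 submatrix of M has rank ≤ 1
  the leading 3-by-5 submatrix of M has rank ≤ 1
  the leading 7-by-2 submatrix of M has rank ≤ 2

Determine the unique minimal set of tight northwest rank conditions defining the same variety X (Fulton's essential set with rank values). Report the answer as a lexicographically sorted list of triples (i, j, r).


Computing R[i][j] = min implied NW-rank bound (n=8, 20 conditions):

  0  1  1  1  1  1  1  1
  0  1  1  1  1  2  2  2
  0  1  1  1  1  2  2  3
  0  1  1  1  1  2  3  4
  0  1  2  2  2  3  4  5
  0  1  2  3  3  4  5  6
  0  1  2  3  4  5  6  7
  1  2  3  4  5  6  7  8

second differences of R give the permutation w = (2, 6, 8, 7, 3, 4, 5, 1).

|D(w)|=17, |Ess(w)|=3:

[(3, 7, 2), (4, 5, 1), (7, 1, 0)]


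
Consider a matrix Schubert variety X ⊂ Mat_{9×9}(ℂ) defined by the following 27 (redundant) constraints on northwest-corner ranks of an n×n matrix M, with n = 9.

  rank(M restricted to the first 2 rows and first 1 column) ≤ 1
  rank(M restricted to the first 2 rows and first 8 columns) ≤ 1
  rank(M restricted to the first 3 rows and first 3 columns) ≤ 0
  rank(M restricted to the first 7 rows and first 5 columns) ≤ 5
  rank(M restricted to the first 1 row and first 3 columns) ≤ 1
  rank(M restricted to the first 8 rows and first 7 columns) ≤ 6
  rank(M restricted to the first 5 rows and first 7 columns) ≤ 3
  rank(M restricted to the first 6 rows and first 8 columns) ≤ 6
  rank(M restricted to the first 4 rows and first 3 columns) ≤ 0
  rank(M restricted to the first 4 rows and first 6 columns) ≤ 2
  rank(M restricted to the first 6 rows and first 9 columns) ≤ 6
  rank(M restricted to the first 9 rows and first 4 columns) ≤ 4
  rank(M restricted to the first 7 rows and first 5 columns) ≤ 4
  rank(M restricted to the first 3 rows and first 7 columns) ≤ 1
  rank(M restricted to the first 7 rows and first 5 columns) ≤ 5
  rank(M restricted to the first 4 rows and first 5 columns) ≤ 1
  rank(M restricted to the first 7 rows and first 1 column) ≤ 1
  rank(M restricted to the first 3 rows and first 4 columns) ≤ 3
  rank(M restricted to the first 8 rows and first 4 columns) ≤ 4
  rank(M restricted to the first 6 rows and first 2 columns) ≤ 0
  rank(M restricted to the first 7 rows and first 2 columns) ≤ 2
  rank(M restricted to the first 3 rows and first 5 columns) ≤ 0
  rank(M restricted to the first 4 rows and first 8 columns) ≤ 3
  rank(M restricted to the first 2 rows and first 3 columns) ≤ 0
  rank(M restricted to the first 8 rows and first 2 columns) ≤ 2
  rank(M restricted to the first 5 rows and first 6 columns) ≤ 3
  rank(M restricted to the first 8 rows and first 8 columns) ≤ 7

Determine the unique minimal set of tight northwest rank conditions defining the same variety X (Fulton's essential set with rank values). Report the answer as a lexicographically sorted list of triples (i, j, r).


Reconstructing r_w from the 27 given conditions:

  R[1]: 0 | 0 | 0 | 0 | 0 | 1 | 1 | 1 | 1
  R[2]: 0 | 0 | 0 | 0 | 0 | 1 | 1 | 1 | 2
  R[3]: 0 | 0 | 0 | 0 | 0 | 1 | 1 | 2 | 3
  R[4]: 0 | 0 | 0 | 1 | 1 | 2 | 2 | 3 | 4
  R[5]: 0 | 0 | 1 | 2 | 2 | 3 | 3 | 4 | 5
  R[6]: 0 | 0 | 1 | 2 | 3 | 4 | 4 | 5 | 6
  R[7]: 1 | 1 | 2 | 3 | 4 | 5 | 5 | 6 | 7
  R[8]: 1 | 2 | 3 | 4 | 5 | 6 | 6 | 7 | 8
  R[9]: 1 | 2 | 3 | 4 | 5 | 6 | 7 | 8 | 9

giving w = (6, 9, 8, 4, 3, 5, 1, 2, 7) via Δ²R.

D(w) has 25 cells with 5 SE-corners; essential set:

[(2, 8, 1), (3, 5, 0), (3, 7, 1), (4, 3, 0), (6, 2, 0)]


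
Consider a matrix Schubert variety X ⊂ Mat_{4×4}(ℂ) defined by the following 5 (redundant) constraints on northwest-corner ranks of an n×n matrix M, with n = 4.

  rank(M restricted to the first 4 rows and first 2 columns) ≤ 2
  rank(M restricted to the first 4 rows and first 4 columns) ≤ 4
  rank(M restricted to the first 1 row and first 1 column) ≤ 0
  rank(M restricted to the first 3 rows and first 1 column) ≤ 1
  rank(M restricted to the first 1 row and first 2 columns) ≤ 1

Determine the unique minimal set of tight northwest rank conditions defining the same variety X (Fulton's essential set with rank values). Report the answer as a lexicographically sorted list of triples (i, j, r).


Computing R[i][j] = min implied NW-rank bound (n=4, 5 conditions):

  i=1: 0 | 1 | 1 | 1
  i=2: 1 | 2 | 2 | 2
  i=3: 1 | 2 | 3 | 3
  i=4: 1 | 2 | 3 | 4

the unique w with this rank table is (2, 1, 3, 4).

D(w) has 1 cell with 1 SE-corner; essential set:

[(1, 1, 0)]


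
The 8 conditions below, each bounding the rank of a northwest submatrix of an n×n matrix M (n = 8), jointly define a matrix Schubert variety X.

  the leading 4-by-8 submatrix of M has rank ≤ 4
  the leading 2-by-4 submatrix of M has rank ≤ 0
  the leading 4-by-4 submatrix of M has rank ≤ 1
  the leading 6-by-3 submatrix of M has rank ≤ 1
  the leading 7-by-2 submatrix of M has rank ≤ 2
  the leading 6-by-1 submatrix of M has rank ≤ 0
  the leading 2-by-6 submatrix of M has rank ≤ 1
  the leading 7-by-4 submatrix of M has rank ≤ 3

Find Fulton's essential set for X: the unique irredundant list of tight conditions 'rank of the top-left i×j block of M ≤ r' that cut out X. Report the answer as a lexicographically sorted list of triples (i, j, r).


Recovering R(i,j) via the rank-extension bound from the 8 conditions:

  R[1]: 0  0  0  0  1  1  1  1
  R[2]: 0  0  0  0  1  1  2  2
  R[3]: 0  1  1  1  2  2  3  3
  R[4]: 0  1  1  1  2  3  4  4
  R[5]: 0  1  1  2  3  4  5  5
  R[6]: 0  1  1  2  3  4  5  6
  R[7]: 1  2  2  3  4  5  6  7
  R[8]: 1  2  3  4  5  6  7  8

hence w(1..8) = (5, 7, 2, 6, 4, 8, 1, 3).

5 SE-corners of the 17-cell Rothe diagram give Ess(w):

[(2, 4, 0), (2, 6, 1), (4, 4, 1), (6, 1, 0), (6, 3, 1)]


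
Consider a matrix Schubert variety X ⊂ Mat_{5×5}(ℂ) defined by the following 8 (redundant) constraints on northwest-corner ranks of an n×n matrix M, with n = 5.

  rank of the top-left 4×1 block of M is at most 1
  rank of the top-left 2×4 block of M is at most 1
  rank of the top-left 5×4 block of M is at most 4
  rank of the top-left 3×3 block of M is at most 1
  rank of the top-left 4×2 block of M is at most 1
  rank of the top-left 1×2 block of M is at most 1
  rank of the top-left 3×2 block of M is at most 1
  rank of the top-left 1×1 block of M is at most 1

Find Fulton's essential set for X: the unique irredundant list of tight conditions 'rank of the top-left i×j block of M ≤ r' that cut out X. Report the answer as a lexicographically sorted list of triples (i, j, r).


Computing R[i][j] = min implied NW-rank bound (n=5, 8 conditions):

  row 1: 1 | 1 | 1 | 1 | 1
  row 2: 1 | 1 | 1 | 1 | 2
  row 3: 1 | 1 | 1 | 2 | 3
  row 4: 1 | 1 | 2 | 3 | 4
  row 5: 1 | 2 | 3 | 4 | 5

hence w(1..5) = (1, 5, 4, 3, 2).

Fulton essential set (3 of the 6 Rothe cells):

[(2, 4, 1), (3, 3, 1), (4, 2, 1)]


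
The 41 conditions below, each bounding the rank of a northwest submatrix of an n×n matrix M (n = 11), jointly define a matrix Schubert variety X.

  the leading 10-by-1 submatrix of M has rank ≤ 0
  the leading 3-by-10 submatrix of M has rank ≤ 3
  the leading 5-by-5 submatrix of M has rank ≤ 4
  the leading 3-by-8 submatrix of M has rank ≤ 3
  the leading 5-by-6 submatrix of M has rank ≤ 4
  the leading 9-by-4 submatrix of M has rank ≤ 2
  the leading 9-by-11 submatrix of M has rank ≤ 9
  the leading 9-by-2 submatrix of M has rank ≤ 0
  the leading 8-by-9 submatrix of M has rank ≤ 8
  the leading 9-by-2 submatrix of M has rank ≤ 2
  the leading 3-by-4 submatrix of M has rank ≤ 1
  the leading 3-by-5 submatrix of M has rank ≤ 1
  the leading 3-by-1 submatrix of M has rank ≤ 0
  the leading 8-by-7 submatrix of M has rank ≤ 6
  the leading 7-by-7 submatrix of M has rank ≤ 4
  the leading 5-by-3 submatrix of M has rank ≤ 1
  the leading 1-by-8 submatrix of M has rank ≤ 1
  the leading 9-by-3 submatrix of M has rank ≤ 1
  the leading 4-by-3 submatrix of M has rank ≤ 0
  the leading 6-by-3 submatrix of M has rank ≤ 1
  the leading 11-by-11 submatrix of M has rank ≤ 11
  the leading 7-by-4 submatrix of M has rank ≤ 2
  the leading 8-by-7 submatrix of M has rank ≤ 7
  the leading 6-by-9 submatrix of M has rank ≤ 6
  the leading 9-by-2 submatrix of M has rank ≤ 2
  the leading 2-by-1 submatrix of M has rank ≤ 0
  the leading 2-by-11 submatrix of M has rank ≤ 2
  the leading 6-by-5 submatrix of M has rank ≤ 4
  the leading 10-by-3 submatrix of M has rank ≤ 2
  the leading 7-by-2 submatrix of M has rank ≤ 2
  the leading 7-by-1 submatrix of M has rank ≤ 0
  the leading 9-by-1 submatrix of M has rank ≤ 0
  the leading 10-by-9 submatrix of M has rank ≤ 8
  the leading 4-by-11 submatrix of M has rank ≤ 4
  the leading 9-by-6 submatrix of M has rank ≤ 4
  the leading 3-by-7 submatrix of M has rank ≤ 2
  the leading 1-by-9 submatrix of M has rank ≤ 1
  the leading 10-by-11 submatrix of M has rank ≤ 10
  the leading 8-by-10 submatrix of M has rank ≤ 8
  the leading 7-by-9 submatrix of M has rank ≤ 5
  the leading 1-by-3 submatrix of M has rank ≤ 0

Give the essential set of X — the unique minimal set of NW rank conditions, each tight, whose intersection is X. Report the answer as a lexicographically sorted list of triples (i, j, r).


The tightest implied rank at each (i,j), from the 41 conditions:

  row 1: 0 | 0 | 0 | 1 | 1 | 1 | 1 | 1 | 1 | 1 | 1
  row 2: 0 | 0 | 0 | 1 | 1 | 2 | 2 | 2 | 2 | 2 | 2
  row 3: 0 | 0 | 0 | 1 | 1 | 2 | 2 | 3 | 3 | 3 | 3
  row 4: 0 | 0 | 0 | 1 | 2 | 3 | 3 | 4 | 4 | 4 | 4
  row 5: 0 | 0 | 1 | 2 | 3 | 4 | 4 | 5 | 5 | 5 | 5
  row 6: 0 | 0 | 1 | 2 | 3 | 4 | 4 | 5 | 5 | 6 | 6
  row 7: 0 | 0 | 1 | 2 | 3 | 4 | 4 | 5 | 5 | 6 | 7
  row 8: 0 | 0 | 1 | 2 | 3 | 4 | 5 | 6 | 6 | 7 | 8
  row 9: 0 | 0 | 1 | 2 | 3 | 4 | 5 | 6 | 7 | 8 | 9
  row 10: 0 | 1 | 2 | 3 | 4 | 5 | 6 | 7 | 8 | 9 | 10
  row 11: 1 | 2 | 3 | 4 | 5 | 6 | 7 | 8 | 9 | 10 | 11

the unique w with this rank table is (4, 6, 8, 5, 3, 10, 11, 7, 9, 2, 1).

ℓ(w)=30; the 7 essential cells (i,j,r):

[(3, 5, 1), (3, 7, 2), (4, 3, 0), (7, 7, 4), (7, 9, 5), (9, 2, 0), (10, 1, 0)]


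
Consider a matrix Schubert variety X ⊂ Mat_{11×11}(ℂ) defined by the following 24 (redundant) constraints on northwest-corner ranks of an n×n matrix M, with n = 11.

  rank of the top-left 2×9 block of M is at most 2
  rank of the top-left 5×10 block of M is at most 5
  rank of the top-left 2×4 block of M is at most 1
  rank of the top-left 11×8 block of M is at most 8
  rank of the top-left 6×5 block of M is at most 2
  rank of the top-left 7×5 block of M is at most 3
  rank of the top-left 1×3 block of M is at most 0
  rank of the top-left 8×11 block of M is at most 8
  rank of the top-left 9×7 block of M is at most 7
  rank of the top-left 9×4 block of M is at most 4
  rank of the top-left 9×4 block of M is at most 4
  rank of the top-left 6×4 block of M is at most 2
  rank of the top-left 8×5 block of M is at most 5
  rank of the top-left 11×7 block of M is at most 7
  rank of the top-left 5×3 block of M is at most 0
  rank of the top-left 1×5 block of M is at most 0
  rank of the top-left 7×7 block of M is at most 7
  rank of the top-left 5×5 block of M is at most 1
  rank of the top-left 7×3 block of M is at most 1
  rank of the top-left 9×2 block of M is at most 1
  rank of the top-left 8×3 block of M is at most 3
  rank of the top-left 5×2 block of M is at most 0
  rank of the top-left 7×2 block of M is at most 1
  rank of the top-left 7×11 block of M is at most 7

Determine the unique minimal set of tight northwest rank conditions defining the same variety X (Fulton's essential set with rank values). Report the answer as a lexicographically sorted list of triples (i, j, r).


Recovering R(i,j) via the rank-extension bound from the 24 conditions:

  0  0  0  0  0  1  1  1  1  1  1
  0  0  0  1  1  2  2  2  2  2  2
  0  0  0  1  1  2  3  3  3  3  3
  0  0  0  1  1  2  3  4  4  4  4
  0  0  0  1  1  2  3  4  5  5  5
  1  1  1  2  2  3  4  5  6  6  6
  1  1  1  2  3  4  5  6  7  7  7
  1  1  2  3  4  5  6  7  8  8  8
  1  1  2  3  4  5  6  7  8  9  9
  1  2  3  4  5  6  7  8  9  10  10
  1  2  3  4  5  6  7  8  9  10  11

giving w = (6, 4, 7, 8, 9, 1, 5, 3, 10, 2, 11) via Δ²R.

|D(w)|=24, |Ess(w)|=5:

[(1, 5, 0), (5, 3, 0), (5, 5, 1), (7, 3, 1), (9, 2, 1)]


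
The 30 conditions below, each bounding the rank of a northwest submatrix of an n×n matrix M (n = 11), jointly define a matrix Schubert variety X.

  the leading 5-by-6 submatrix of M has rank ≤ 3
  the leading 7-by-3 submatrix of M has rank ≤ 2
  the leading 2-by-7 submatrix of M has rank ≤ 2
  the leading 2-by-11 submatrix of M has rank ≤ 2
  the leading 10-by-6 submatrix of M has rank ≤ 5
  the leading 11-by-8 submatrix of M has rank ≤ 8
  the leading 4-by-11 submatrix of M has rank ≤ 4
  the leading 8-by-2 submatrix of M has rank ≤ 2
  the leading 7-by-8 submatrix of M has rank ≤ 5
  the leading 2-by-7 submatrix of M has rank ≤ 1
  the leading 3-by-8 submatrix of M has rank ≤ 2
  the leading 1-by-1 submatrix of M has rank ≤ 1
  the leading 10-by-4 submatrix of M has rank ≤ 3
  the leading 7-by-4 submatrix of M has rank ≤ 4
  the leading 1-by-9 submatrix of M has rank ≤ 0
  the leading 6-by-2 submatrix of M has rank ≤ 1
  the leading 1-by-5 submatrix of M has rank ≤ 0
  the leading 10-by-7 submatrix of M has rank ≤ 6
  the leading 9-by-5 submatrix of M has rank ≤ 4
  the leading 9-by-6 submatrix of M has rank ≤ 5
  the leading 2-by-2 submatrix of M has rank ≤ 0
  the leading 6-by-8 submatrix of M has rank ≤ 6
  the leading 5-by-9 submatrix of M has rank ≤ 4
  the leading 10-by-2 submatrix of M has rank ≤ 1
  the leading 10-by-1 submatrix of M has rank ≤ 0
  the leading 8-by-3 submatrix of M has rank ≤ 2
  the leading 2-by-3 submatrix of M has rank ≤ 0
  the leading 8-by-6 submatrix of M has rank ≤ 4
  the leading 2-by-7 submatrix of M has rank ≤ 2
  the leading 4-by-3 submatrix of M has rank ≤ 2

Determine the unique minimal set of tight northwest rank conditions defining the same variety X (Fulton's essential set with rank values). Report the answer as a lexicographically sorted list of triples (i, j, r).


Propagating the 30 rank bounds to every northwest block:

  i=1: 0 | 0 | 0 | 0 | 0 | 0 | 0 | 0 | 0 | 1 | 1
  i=2: 0 | 0 | 0 | 1 | 1 | 1 | 1 | 1 | 1 | 2 | 2
  i=3: 0 | 1 | 1 | 2 | 2 | 2 | 2 | 2 | 2 | 3 | 3
  i=4: 0 | 1 | 2 | 3 | 3 | 3 | 3 | 3 | 3 | 4 | 4
  i=5: 0 | 1 | 2 | 3 | 3 | 3 | 4 | 4 | 4 | 5 | 5
  i=6: 0 | 1 | 2 | 3 | 4 | 4 | 5 | 5 | 5 | 6 | 6
  i=7: 0 | 1 | 2 | 3 | 4 | 4 | 5 | 5 | 6 | 7 | 7
  i=8: 0 | 1 | 2 | 3 | 4 | 4 | 5 | 6 | 7 | 8 | 8
  i=9: 0 | 1 | 2 | 3 | 4 | 5 | 6 | 7 | 8 | 9 | 9
  i=10: 0 | 1 | 2 | 3 | 4 | 5 | 6 | 7 | 8 | 9 | 10
  i=11: 1 | 2 | 3 | 4 | 5 | 6 | 7 | 8 | 9 | 10 | 11

so w = (10, 4, 2, 3, 7, 5, 9, 8, 6, 11, 1).

Rothe diagram D(w) (25 cells), 6 SE-corners (essential conditions):

[(1, 9, 0), (2, 3, 0), (5, 6, 3), (7, 8, 5), (8, 6, 4), (10, 1, 0)]


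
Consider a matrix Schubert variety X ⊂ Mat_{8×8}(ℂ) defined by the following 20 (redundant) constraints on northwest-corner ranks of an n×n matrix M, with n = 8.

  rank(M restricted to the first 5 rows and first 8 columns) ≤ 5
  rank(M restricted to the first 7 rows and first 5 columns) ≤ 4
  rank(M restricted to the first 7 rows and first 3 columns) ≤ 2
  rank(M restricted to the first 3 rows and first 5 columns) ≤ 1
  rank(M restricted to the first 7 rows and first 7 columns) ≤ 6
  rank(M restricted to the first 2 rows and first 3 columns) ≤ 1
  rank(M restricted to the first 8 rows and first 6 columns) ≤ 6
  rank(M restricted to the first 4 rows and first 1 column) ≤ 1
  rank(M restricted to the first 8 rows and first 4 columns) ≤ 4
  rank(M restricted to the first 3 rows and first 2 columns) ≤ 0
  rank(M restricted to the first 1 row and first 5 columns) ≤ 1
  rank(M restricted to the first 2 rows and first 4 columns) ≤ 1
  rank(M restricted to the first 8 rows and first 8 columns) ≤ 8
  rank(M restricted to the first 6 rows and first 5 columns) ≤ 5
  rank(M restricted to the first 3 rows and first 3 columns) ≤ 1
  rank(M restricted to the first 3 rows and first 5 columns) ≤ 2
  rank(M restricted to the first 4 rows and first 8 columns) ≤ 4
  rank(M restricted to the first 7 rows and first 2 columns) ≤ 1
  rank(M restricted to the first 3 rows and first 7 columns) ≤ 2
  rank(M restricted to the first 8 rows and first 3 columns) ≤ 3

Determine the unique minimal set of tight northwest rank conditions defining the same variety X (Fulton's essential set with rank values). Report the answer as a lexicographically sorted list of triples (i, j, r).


Rank table r_w(8×8) implied by the 20 constraints:

  0  0  1  1  1  1  1  1
  0  0  1  1  1  2  2  2
  0  0  1  1  1  2  2  3
  1  1  2  2  2  3  3  4
  1  1  2  3  3  4  4  5
  1  1  2  3  4  5  5  6
  1  1  2  3  4  5  6  7
  1  2  3  4  5  6  7  8

hence w(1..8) = (3, 6, 8, 1, 4, 5, 7, 2).

|D(w)|=14, |Ess(w)|=4:

[(3, 2, 0), (3, 5, 1), (3, 7, 2), (7, 2, 1)]


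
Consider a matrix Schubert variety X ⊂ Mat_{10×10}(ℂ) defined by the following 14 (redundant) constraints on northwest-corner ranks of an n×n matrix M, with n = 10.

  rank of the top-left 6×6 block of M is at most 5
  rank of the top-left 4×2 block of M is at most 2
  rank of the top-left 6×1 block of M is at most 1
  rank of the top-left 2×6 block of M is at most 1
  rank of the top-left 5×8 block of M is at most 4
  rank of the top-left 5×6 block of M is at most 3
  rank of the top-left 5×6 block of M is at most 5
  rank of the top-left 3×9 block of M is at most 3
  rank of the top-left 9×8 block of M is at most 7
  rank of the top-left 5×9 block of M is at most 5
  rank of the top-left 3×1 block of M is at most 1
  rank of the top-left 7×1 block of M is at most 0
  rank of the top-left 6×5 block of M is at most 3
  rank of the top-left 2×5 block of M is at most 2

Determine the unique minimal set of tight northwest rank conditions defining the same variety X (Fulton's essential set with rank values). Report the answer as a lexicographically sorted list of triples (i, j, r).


Computing R[i][j] = min implied NW-rank bound (n=10, 14 conditions):

  row 1: 0 | 1 | 1 | 1 | 1 | 1 | 1 | 1 | 1 | 1
  row 2: 0 | 1 | 1 | 1 | 1 | 1 | 2 | 2 | 2 | 2
  row 3: 0 | 1 | 2 | 2 | 2 | 2 | 3 | 3 | 3 | 3
  row 4: 0 | 1 | 2 | 3 | 3 | 3 | 4 | 4 | 4 | 4
  row 5: 0 | 1 | 2 | 3 | 3 | 3 | 4 | 4 | 5 | 5
  row 6: 0 | 1 | 2 | 3 | 3 | 4 | 5 | 5 | 6 | 6
  row 7: 0 | 1 | 2 | 3 | 4 | 5 | 6 | 6 | 7 | 7
  row 8: 1 | 2 | 3 | 4 | 5 | 6 | 7 | 7 | 8 | 8
  row 9: 1 | 2 | 3 | 4 | 5 | 6 | 7 | 7 | 8 | 9
  row 10: 1 | 2 | 3 | 4 | 5 | 6 | 7 | 8 | 9 | 10

the unique w with this rank table is (2, 7, 3, 4, 9, 6, 5, 1, 10, 8).

Rothe diagram D(w) (16 cells), 6 SE-corners (essential conditions):

[(2, 6, 1), (5, 6, 3), (5, 8, 4), (6, 5, 3), (7, 1, 0), (9, 8, 7)]


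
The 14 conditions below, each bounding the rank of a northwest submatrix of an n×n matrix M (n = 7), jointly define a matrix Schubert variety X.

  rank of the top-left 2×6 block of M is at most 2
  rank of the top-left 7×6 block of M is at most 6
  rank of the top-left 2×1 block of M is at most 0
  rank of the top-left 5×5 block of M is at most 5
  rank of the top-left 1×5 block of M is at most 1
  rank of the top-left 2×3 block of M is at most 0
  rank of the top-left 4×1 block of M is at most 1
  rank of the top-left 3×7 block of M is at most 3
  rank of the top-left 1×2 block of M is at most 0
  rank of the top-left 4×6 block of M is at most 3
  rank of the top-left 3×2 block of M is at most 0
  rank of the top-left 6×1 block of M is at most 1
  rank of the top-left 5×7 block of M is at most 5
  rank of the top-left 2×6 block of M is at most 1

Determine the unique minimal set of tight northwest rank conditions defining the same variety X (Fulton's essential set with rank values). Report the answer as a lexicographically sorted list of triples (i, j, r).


Reconstructing r_w from the 14 given conditions:

  0 0 0 1 1 1 1
  0 0 0 1 1 1 2
  0 0 1 2 2 2 3
  1 1 2 3 3 3 4
  1 2 3 4 4 4 5
  1 2 3 4 5 5 6
  1 2 3 4 5 6 7

the unique w with this rank table is (4, 7, 3, 1, 2, 5, 6).

D(w) has 10 cells with 3 SE-corners; essential set:

[(2, 3, 0), (2, 6, 1), (3, 2, 0)]


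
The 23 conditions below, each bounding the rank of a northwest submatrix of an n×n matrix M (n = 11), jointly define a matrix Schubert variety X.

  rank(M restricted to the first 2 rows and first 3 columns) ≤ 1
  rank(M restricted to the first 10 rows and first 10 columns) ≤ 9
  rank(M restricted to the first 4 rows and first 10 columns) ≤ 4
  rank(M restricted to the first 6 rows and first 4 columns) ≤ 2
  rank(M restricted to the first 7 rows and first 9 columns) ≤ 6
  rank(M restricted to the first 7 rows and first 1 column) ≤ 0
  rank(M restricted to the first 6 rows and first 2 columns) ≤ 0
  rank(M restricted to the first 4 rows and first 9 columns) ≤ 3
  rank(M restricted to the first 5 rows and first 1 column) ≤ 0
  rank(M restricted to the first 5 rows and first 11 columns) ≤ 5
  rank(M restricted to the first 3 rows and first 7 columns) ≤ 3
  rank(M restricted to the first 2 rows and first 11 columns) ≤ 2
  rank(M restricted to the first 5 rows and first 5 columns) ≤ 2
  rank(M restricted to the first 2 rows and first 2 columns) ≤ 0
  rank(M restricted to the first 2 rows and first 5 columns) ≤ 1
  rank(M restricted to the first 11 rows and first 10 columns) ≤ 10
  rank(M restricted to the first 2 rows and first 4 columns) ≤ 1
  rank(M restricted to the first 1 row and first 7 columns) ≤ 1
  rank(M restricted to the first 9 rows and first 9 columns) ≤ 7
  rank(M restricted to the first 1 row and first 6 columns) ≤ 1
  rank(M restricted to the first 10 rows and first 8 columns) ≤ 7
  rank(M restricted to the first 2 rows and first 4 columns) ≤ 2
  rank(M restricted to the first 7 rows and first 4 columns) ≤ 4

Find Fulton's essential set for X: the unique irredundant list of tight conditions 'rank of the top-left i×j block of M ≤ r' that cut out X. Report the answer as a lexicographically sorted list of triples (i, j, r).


Propagating the 23 rank bounds to every northwest block:

  0  0  1  1  1  1  1  1  1  1  1
  0  0  1  1  1  2  2  2  2  2  2
  0  0  1  2  2  3  3  3  3  3  3
  0  0  1  2  2  3  3  3  3  4  4
  0  0  1  2  2  3  4  4  4  5  5
  0  0  1  2  3  4  5  5  5  6  6
  0  1  2  3  4  5  6  6  6  7  7
  1  2  3  4  5  6  7  7  7  8  8
  1  2  3  4  5  6  7  7  7  8  9
  1  2  3  4  5  6  7  7  8  9  10
  1  2  3  4  5  6  7  8  9  10  11

so w = (3, 6, 4, 10, 7, 5, 2, 1, 11, 9, 8).

D(w) has 23 cells with 7 SE-corners; essential set:

[(2, 5, 1), (4, 9, 3), (5, 5, 2), (6, 2, 0), (7, 1, 0), (9, 9, 7), (10, 8, 7)]


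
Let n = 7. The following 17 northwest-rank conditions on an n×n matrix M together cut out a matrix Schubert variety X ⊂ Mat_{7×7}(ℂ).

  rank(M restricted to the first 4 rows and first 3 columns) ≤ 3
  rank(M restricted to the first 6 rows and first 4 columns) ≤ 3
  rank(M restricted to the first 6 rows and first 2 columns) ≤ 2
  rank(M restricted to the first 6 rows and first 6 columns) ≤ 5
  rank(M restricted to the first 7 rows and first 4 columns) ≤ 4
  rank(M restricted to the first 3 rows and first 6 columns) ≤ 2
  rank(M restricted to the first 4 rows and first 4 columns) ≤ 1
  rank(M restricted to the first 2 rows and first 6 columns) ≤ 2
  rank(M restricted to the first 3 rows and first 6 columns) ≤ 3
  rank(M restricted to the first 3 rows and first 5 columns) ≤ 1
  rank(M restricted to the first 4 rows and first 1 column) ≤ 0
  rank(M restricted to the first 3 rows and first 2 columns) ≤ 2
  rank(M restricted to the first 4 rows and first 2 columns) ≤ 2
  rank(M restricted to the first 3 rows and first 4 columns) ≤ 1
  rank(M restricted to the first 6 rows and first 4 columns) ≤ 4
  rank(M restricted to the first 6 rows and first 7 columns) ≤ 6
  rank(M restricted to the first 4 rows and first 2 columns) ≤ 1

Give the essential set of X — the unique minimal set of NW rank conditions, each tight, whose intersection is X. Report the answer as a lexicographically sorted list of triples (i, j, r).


Computing R[i][j] = min implied NW-rank bound (n=7, 17 conditions):

  i=1: 0, 1, 1, 1, 1, 1, 1
  i=2: 0, 1, 1, 1, 1, 2, 2
  i=3: 0, 1, 1, 1, 1, 2, 3
  i=4: 0, 1, 1, 1, 2, 3, 4
  i=5: 1, 2, 2, 2, 3, 4, 5
  i=6: 1, 2, 3, 3, 4, 5, 6
  i=7: 1, 2, 3, 4, 5, 6, 7

giving w = (2, 6, 7, 5, 1, 3, 4) via Δ²R.

Rothe diagram D(w) (12 cells), 3 SE-corners (essential conditions):

[(3, 5, 1), (4, 1, 0), (4, 4, 1)]


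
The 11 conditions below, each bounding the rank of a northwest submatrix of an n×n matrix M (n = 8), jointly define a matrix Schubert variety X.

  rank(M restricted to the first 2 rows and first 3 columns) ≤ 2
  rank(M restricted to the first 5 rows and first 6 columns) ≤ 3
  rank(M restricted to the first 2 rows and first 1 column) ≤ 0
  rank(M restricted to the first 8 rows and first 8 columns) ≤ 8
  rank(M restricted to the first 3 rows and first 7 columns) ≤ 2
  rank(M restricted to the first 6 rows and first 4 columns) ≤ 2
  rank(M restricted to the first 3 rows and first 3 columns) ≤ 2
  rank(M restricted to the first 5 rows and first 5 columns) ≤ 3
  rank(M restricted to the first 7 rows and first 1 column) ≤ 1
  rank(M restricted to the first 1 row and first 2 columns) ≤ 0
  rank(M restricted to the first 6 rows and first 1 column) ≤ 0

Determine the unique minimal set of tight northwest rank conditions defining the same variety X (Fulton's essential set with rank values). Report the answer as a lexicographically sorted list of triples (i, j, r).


Computing R[i][j] = min implied NW-rank bound (n=8, 11 conditions):

  R[1]: 0, 0, 1, 1, 1, 1, 1, 1
  R[2]: 0, 1, 2, 2, 2, 2, 2, 2
  R[3]: 0, 1, 2, 2, 2, 2, 2, 3
  R[4]: 0, 1, 2, 2, 3, 3, 3, 4
  R[5]: 0, 1, 2, 2, 3, 3, 4, 5
  R[6]: 0, 1, 2, 2, 3, 4, 5, 6
  R[7]: 1, 2, 3, 3, 4, 5, 6, 7
  R[8]: 1, 2, 3, 4, 5, 6, 7, 8

reading off 1-entries of Δ²R: w = (3, 2, 8, 5, 7, 6, 1, 4).

5 SE-corners of the 15-cell Rothe diagram give Ess(w):

[(1, 2, 0), (3, 7, 2), (5, 6, 3), (6, 1, 0), (6, 4, 2)]


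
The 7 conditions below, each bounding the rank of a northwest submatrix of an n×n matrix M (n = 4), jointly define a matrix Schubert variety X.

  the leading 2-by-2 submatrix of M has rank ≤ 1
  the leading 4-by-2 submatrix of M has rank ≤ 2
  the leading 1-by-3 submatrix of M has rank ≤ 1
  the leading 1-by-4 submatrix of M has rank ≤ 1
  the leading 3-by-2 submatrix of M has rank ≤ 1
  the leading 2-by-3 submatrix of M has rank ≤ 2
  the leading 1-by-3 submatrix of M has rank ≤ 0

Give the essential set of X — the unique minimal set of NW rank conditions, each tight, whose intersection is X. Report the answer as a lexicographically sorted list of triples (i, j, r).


Computing R[i][j] = min implied NW-rank bound (n=4, 7 conditions):

  row 1: 0 0 0 1
  row 2: 1 1 1 2
  row 3: 1 1 2 3
  row 4: 1 2 3 4

so w = (4, 1, 3, 2).

2 SE-corners of the 4-cell Rothe diagram give Ess(w):

[(1, 3, 0), (3, 2, 1)]


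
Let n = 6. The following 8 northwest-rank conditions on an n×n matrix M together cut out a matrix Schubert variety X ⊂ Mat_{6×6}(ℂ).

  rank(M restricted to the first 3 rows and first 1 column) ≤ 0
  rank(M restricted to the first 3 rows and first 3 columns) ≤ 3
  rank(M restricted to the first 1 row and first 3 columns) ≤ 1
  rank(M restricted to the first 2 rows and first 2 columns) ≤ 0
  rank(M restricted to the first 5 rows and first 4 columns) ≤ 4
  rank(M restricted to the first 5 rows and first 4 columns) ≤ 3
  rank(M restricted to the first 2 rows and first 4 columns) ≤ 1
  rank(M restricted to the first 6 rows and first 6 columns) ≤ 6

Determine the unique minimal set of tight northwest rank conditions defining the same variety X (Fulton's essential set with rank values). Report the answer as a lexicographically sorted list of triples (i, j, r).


The tightest implied rank at each (i,j), from the 8 conditions:

  R[1]: 0, 0, 1, 1, 1, 1
  R[2]: 0, 0, 1, 1, 2, 2
  R[3]: 0, 1, 2, 2, 3, 3
  R[4]: 1, 2, 3, 3, 4, 4
  R[5]: 1, 2, 3, 3, 4, 5
  R[6]: 1, 2, 3, 4, 5, 6

reading off 1-entries of Δ²R: w = (3, 5, 2, 1, 6, 4).

4 SE-corners of the 7-cell Rothe diagram give Ess(w):

[(2, 2, 0), (2, 4, 1), (3, 1, 0), (5, 4, 3)]


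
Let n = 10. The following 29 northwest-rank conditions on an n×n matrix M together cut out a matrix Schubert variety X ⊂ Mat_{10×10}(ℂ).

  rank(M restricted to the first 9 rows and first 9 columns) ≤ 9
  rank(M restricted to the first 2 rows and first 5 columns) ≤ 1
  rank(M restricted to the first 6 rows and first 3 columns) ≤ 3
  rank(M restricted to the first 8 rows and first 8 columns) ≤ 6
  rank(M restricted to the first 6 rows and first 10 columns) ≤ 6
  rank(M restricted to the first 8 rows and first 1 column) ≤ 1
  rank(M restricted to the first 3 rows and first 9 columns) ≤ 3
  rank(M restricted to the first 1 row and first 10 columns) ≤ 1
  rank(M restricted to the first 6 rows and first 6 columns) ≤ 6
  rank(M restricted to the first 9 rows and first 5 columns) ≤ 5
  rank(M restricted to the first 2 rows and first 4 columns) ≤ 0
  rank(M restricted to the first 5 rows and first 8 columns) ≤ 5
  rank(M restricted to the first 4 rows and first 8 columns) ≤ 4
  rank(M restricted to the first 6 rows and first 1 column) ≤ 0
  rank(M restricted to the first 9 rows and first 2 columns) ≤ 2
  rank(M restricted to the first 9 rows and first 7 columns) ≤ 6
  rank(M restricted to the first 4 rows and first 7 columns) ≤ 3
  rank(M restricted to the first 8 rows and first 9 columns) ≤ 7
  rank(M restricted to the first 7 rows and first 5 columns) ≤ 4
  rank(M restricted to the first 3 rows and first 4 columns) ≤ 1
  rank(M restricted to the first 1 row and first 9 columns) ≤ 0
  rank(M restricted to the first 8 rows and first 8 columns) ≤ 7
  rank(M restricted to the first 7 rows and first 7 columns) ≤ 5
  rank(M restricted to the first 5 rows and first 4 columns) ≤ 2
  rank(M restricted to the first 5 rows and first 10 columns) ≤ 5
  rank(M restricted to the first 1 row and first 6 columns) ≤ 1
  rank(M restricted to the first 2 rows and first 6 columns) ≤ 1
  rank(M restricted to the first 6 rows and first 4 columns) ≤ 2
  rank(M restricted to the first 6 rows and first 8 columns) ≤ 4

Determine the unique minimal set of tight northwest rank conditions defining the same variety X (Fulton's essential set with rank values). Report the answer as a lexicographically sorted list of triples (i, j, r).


The tightest implied rank at each (i,j), from the 29 conditions:

  R[1]: 0 | 0 | 0 | 0 | 0 | 0 | 0 | 0 | 0 | 1
  R[2]: 0 | 0 | 0 | 0 | 1 | 1 | 1 | 1 | 1 | 2
  R[3]: 0 | 1 | 1 | 1 | 2 | 2 | 2 | 2 | 2 | 3
  R[4]: 0 | 1 | 2 | 2 | 3 | 3 | 3 | 3 | 3 | 4
  R[5]: 0 | 1 | 2 | 2 | 3 | 4 | 4 | 4 | 4 | 5
  R[6]: 0 | 1 | 2 | 2 | 3 | 4 | 4 | 4 | 5 | 6
  R[7]: 1 | 2 | 3 | 3 | 4 | 5 | 5 | 5 | 6 | 7
  R[8]: 1 | 2 | 3 | 4 | 5 | 6 | 6 | 6 | 7 | 8
  R[9]: 1 | 2 | 3 | 4 | 5 | 6 | 6 | 7 | 8 | 9
  R[10]: 1 | 2 | 3 | 4 | 5 | 6 | 7 | 8 | 9 | 10

hence w(1..10) = (10, 5, 2, 3, 6, 9, 1, 4, 8, 7).

ℓ(w)=22; the 6 essential cells (i,j,r):

[(1, 9, 0), (2, 4, 0), (6, 1, 0), (6, 4, 2), (6, 8, 4), (9, 7, 6)]


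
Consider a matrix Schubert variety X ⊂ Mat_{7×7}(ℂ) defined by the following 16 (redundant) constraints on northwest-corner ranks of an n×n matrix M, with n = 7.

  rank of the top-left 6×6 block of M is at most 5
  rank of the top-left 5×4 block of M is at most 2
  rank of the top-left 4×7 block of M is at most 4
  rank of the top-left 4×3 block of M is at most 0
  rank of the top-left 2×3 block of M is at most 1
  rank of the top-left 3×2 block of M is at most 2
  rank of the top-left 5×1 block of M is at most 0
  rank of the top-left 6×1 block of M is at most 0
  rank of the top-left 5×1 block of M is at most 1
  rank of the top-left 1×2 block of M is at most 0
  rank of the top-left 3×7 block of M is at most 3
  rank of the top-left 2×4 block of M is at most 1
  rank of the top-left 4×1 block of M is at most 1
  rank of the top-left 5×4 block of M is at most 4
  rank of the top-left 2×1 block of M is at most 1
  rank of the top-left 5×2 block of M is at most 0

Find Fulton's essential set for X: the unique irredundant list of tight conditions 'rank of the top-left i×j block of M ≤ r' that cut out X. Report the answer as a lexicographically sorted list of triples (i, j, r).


The tightest implied rank at each (i,j), from the 16 conditions:

  R[1]: 0  0  0  1  1  1  1
  R[2]: 0  0  0  1  2  2  2
  R[3]: 0  0  0  1  2  3  3
  R[4]: 0  0  0  1  2  3  4
  R[5]: 0  0  1  2  3  4  5
  R[6]: 0  1  2  3  4  5  6
  R[7]: 1  2  3  4  5  6  7

second differences of R give the permutation w = (4, 5, 6, 7, 3, 2, 1).

Rothe diagram D(w) (15 cells), 3 SE-corners (essential conditions):

[(4, 3, 0), (5, 2, 0), (6, 1, 0)]


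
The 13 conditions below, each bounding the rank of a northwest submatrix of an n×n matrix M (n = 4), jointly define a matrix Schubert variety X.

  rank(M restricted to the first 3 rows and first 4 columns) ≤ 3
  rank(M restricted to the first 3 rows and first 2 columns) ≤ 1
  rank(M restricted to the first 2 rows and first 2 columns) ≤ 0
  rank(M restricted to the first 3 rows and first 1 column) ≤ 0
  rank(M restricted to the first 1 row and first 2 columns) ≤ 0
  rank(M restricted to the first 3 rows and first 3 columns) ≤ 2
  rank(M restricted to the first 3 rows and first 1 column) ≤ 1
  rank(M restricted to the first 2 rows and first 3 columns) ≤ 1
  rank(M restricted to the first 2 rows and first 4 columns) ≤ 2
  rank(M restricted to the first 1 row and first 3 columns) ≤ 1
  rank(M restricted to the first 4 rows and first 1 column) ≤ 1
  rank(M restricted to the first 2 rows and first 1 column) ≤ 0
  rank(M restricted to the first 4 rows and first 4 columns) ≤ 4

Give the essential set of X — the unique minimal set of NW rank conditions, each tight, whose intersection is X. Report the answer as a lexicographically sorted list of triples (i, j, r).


The tightest implied rank at each (i,j), from the 13 conditions:

  row 1: 0, 0, 1, 1
  row 2: 0, 0, 1, 2
  row 3: 0, 1, 2, 3
  row 4: 1, 2, 3, 4

second differences of R give the permutation w = (3, 4, 2, 1).

D(w) has 5 cells with 2 SE-corners; essential set:

[(2, 2, 0), (3, 1, 0)]


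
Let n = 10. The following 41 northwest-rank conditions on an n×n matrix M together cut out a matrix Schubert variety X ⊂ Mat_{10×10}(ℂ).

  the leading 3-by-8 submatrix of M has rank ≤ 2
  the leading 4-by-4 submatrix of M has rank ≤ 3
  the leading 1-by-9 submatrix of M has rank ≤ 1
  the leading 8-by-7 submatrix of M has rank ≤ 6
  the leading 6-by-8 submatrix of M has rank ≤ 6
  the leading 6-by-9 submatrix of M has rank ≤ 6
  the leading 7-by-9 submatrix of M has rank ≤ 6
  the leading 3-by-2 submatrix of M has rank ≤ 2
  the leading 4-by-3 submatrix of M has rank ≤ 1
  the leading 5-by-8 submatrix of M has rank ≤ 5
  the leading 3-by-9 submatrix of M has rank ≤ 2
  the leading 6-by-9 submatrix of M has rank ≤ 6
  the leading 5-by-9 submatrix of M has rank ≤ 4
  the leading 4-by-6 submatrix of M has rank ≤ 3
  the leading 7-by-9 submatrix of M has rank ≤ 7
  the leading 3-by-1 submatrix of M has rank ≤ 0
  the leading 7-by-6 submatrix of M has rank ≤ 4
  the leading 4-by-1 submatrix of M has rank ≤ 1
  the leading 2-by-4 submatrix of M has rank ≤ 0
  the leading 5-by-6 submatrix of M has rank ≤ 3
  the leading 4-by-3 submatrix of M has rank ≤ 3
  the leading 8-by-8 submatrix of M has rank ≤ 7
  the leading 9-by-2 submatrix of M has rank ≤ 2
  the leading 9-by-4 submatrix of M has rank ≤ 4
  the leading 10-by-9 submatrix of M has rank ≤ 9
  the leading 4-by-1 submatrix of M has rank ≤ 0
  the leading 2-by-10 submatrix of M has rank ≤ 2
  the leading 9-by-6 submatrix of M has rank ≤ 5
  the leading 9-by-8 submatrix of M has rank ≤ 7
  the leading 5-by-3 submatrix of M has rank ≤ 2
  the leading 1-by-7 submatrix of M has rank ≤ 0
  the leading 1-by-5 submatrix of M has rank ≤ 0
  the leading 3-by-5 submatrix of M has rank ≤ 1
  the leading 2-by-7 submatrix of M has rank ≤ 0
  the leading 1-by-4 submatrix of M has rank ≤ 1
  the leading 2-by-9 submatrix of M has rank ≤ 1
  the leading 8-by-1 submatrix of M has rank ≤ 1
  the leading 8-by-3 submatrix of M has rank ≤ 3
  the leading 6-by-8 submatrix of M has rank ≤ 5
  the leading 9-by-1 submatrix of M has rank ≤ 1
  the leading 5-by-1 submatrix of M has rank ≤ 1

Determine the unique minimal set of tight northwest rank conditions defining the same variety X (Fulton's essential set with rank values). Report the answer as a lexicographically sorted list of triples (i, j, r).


Reconstructing r_w from the 41 given conditions:

  i=1: 0  0  0  0  0  0  0  1  1  1
  i=2: 0  0  0  0  0  0  0  1  1  2
  i=3: 0  1  1  1  1  1  1  2  2  3
  i=4: 0  1  1  2  2  2  2  3  3  4
  i=5: 1  2  2  3  3  3  3  4  4  5
  i=6: 1  2  3  4  4  4  4  5  5  6
  i=7: 1  2  3  4  4  4  5  6  6  7
  i=8: 1  2  3  4  5  5  6  7  7  8
  i=9: 1  2  3  4  5  5  6  7  8  9
  i=10: 1  2  3  4  5  6  7  8  9  10

reading off 1-entries of Δ²R: w = (8, 10, 2, 4, 1, 3, 7, 5, 9, 6).

D(w) has 21 cells with 6 SE-corners; essential set:

[(2, 7, 0), (2, 9, 1), (4, 1, 0), (4, 3, 1), (7, 6, 4), (9, 6, 5)]


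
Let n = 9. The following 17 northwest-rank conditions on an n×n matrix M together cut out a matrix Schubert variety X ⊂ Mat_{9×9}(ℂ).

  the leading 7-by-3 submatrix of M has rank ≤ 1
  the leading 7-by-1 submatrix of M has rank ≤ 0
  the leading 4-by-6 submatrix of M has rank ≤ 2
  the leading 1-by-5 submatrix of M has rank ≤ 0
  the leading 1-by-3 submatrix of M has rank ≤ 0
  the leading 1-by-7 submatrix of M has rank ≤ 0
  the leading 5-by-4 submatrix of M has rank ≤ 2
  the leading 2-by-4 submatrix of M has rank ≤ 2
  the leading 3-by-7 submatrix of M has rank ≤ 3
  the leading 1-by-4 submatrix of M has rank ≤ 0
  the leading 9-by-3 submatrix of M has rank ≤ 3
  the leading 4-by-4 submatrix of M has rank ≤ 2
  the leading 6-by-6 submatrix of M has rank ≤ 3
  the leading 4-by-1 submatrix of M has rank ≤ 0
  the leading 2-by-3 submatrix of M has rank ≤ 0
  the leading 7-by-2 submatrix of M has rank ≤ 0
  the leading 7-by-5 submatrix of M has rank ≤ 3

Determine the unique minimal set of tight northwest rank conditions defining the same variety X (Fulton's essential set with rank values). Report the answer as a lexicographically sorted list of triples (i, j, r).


The tightest implied rank at each (i,j), from the 17 conditions:

  0  0  0  0  0  0  0  1  1
  0  0  0  1  1  1  1  2  2
  0  0  1  2  2  2  2  3  3
  0  0  1  2  2  2  3  4  4
  0  0  1  2  3  3  4  5  5
  0  0  1  2  3  3  4  5  6
  0  0  1  2  3  4  5  6  7
  1  1  2  3  4  5  6  7  8
  1  2  3  4  5  6  7  8  9

second differences of R give the permutation w = (8, 4, 3, 7, 5, 9, 6, 1, 2).

|D(w)|=23, |Ess(w)|=5:

[(1, 7, 0), (2, 3, 0), (4, 6, 2), (6, 6, 3), (7, 2, 0)]


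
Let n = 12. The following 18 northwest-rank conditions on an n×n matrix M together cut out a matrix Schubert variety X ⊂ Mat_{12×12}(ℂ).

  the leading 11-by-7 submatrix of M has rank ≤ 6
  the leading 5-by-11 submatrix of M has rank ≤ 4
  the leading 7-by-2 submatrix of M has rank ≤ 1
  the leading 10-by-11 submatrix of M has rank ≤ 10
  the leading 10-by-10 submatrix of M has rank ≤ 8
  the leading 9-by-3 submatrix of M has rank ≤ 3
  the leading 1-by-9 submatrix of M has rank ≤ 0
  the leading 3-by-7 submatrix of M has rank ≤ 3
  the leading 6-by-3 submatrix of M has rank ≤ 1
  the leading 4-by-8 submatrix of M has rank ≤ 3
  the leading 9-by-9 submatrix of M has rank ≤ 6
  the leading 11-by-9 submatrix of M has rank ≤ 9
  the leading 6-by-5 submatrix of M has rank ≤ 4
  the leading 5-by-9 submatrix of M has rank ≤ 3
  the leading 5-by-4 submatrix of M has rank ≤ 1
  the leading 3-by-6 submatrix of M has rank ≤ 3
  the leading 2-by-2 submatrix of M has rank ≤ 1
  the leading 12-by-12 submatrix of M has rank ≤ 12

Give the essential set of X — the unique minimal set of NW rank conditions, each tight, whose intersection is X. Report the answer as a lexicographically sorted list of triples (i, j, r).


Recovering R(i,j) via the rank-extension bound from the 18 conditions:

  0 | 0 | 0 | 0 | 0 | 0 | 0 | 0 | 0 | 1 | 1 | 1
  1 | 1 | 1 | 1 | 1 | 1 | 1 | 1 | 1 | 2 | 2 | 2
  1 | 1 | 1 | 1 | 2 | 2 | 2 | 2 | 2 | 3 | 3 | 3
  1 | 1 | 1 | 1 | 2 | 3 | 3 | 3 | 3 | 4 | 4 | 4
  1 | 1 | 1 | 1 | 2 | 3 | 3 | 3 | 3 | 4 | 4 | 5
  1 | 1 | 1 | 2 | 3 | 4 | 4 | 4 | 4 | 5 | 5 | 6
  1 | 1 | 2 | 3 | 4 | 5 | 5 | 5 | 5 | 6 | 6 | 7
  1 | 2 | 3 | 4 | 5 | 6 | 6 | 6 | 6 | 7 | 7 | 8
  1 | 2 | 3 | 4 | 5 | 6 | 6 | 6 | 6 | 7 | 8 | 9
  1 | 2 | 3 | 4 | 5 | 6 | 6 | 7 | 7 | 8 | 9 | 10
  1 | 2 | 3 | 4 | 5 | 6 | 6 | 7 | 8 | 9 | 10 | 11
  1 | 2 | 3 | 4 | 5 | 6 | 7 | 8 | 9 | 10 | 11 | 12

the unique w with this rank table is (10, 1, 5, 6, 12, 4, 3, 2, 11, 8, 9, 7).

8 SE-corners of the 30-cell Rothe diagram give Ess(w):

[(1, 9, 0), (5, 4, 1), (5, 9, 3), (5, 11, 4), (6, 3, 1), (7, 2, 1), (9, 9, 6), (11, 7, 6)]
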